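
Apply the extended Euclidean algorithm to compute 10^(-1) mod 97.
Extended GCD: 10(-29) + 97(3) = 1. So 10^(-1) ≡ -29 ≡ 68 mod 97. Verify: 10 × 68 = 680 ≡ 1 mod 97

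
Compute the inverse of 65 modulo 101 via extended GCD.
Extended GCD: 65(14) + 101(-9) = 1. So 65^(-1) ≡ 14 mod 101. Verify: 65 × 14 = 910 ≡ 1 mod 101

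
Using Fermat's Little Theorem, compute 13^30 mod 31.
By Fermat's Little Theorem, 13^{30} ≡ 1 (mod 31) since 31 is prime and gcd(13, 31) = 1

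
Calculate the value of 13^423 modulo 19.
Using Fermat: 13^{18} ≡ 1 (mod 19). 423 ≡ 9 (mod 18). So 13^{423} ≡ 13^{9} ≡ 18 (mod 19)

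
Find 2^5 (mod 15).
By repeated squaring (mod 15): 2^{1}≡2, 2^{2}≡4, 2^{4}≡1. Then 2^{5} = 2^{4+1} ≡ 1 × 2 ≡ 2 (mod 15)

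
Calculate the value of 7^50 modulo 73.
By repeated squaring (mod 73): 7^{1}≡7, 7^{2}≡49, 7^{4}≡65, 7^{8}≡64, 7^{16}≡8, 7^{32}≡64. Then 7^{50} = 7^{32+16+2} ≡ 64 × 8 × 49 ≡ 49 (mod 73)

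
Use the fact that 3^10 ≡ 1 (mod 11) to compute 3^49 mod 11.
By Fermat: 3^{10} ≡ 1 (mod 11). 49 = 4×10 + 9. So 3^{49} ≡ 3^{9} ≡ 4 (mod 11)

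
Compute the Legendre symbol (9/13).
(9/13) = 9^{6} mod 13 = 1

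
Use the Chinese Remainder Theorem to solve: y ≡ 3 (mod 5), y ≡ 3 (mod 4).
M = 5 × 4 = 20. M₁ = 4, y₁ ≡ 4 (mod 5). M₂ = 5, y₂ ≡ 1 (mod 4). y = 3×4×4 + 3×5×1 ≡ 3 (mod 20)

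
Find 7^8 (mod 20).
By repeated squaring (mod 20): 7^{1}≡7, 7^{2}≡9, 7^{4}≡1, 7^{8}≡1. So 7^{8} ≡ 1 (mod 20)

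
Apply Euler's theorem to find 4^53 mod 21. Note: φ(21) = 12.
By Euler: 4^{12} ≡ 1 mod 21 since gcd(4, 21) = 1. 53 = 4×12 + 5. So 4^{53} ≡ 4^{5} ≡ 16 mod 21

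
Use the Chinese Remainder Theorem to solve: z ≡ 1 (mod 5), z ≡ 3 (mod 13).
M = 5 × 13 = 65. M₁ = 13, y₁ ≡ 2 (mod 5). M₂ = 5, y₂ ≡ 8 (mod 13). z = 1×13×2 + 3×5×8 ≡ 16 (mod 65)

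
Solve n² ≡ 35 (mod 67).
The square roots of 35 mod 67 are 54 and 13. Verify: 54² = 2916 ≡ 35 (mod 67)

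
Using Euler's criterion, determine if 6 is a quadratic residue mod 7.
By Euler's criterion: 6^{3} ≡ 6 mod 7. Since this equals -1 (≡ 6), 6 is not a QR.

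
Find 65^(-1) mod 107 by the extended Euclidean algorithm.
Extended GCD: 65(28) + 107(-17) = 1. So 65^(-1) ≡ 28 mod 107. Verify: 65 × 28 = 1820 ≡ 1 mod 107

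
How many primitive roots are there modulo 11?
There are φ(11-1) = φ(10) = 4 primitive roots modulo 11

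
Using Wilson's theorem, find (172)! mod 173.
By Wilson's theorem, (172)! ≡ -1 ≡ 172 (mod 173)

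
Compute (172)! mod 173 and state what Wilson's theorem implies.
(172)! mod 173 = 172. Since this equals -1 mod 173, Wilson confirms 173 is prime.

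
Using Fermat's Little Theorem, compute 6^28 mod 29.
By Fermat's Little Theorem, 6^{28} ≡ 1 (mod 29) since 29 is prime and gcd(6, 29) = 1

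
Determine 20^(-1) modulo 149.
Since 149 is prime, by Fermat 20^(-1) ≡ 20^{147} ≡ 82 mod 149. Verify: 20 × 82 = 1640 ≡ 1 mod 149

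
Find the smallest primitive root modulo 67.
g = 2. Powers: [2, 4, 8, 16, 32, 64, 61, 55, ...] generates all 66 non-zero residues.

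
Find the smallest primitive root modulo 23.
g = 5. Powers: [5, 2, 10, 4, 20, 8, 17, 16, 11, ...] generates all 22 non-zero residues.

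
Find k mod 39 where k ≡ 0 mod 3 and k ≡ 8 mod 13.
M = 3 × 13 = 39. M₁ = 13, y₁ ≡ 1 mod 3. M₂ = 3, y₂ ≡ 9 mod 13. k = 0×13×1 + 8×3×9 ≡ 21 mod 39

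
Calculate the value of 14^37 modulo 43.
By repeated squaring mod 43: 14^{1}≡14, 14^{2}≡24, 14^{4}≡17, 14^{8}≡31, 14^{16}≡15, 14^{32}≡10. Then 14^{37} = 14^{32+4+1} ≡ 10 × 17 × 14 ≡ 15 mod 43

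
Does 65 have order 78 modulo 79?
65^{13} ≡ 1 (mod 79) and 13 < 78, so ord_79(65) = 13 ≠ 78 and 65 is not a primitive root.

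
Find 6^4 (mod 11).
6^{4} = 1296 ≡ 9 (mod 11)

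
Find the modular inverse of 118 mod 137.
Since 137 is prime, by Fermat 118^(-1) ≡ 118^{135} ≡ 36 (mod 137). Verify: 118 × 36 = 4248 ≡ 1 (mod 137)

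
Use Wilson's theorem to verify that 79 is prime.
(78)! mod 79 = 78. Since this equals -1 (mod 79), Wilson confirms 79 is prime.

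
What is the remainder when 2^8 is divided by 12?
By repeated squaring (mod 12): 2^{1}≡2, 2^{2}≡4, 2^{4}≡4, 2^{8}≡4. So 2^{8} ≡ 4 (mod 12)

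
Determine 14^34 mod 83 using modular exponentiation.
By repeated squaring (mod 83): 14^{1}≡14, 14^{2}≡30, 14^{4}≡70, 14^{8}≡3, 14^{16}≡9, 14^{32}≡81. Then 14^{34} = 14^{32+2} ≡ 81 × 30 ≡ 23 (mod 83)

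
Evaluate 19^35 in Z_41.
By repeated squaring mod 41: 19^{1}≡19, 19^{2}≡33, 19^{4}≡23, 19^{8}≡37, 19^{16}≡16, 19^{32}≡10. Then 19^{35} = 19^{32+2+1} ≡ 10 × 33 × 19 ≡ 38 mod 41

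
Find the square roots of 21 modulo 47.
The square roots of 21 mod 47 are 16 and 31. Verify: 16² = 256 ≡ 21 (mod 47)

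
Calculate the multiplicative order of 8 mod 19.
Powers of 8 mod 19: 8^1≡8, 8^2≡7, 8^3≡18, 8^4≡11, 8^5≡12, 8^6≡1. ord_19(8) = 6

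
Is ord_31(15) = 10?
Powers of 15 mod 31: 15^1≡15, 15^2≡8, 15^3≡27, 15^4≡2, 15^5≡30, 15^6≡16, 15^7≡23, 15^8≡4, 15^9≡29, 15^10≡1. First k with 15^k≡1 is k=10. Yes, ord_31(15) = 10.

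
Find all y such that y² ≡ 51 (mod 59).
The square roots of 51 mod 59 are 46 and 13. Verify: 46² = 2116 ≡ 51 (mod 59)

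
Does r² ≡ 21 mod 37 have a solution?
By Euler's criterion: 21^{18} ≡ 1 mod 37. Since this equals 1, 21 is a QR.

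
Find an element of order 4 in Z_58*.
17 has order 4 mod 58 since 17^{4} ≡ 1 (mod 58) and no smaller power works.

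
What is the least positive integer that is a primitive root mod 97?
g = 5. Powers: [5, 25, 28, 43, 21, 8, 40, 6, ...] generates all 96 non-zero residues.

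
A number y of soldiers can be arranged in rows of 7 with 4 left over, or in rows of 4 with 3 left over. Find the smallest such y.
M = 7 × 4 = 28. M₁ = 4, y₁ ≡ 2 mod 7. M₂ = 7, y₂ ≡ 3 mod 4. y = 4×4×2 + 3×7×3 ≡ 11 mod 28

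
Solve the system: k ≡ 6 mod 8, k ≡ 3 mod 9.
M = 8 × 9 = 72. M₁ = 9, y₁ ≡ 1 mod 8. M₂ = 8, y₂ ≡ 8 mod 9. k = 6×9×1 + 3×8×8 ≡ 30 mod 72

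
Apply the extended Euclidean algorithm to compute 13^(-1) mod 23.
Extended GCD: 13(-7) + 23(4) = 1. So 13^(-1) ≡ -7 ≡ 16 mod 23. Verify: 13 × 16 = 208 ≡ 1 mod 23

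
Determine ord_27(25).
Powers of 25 mod 27: 25^1≡25, 25^2≡4, 25^3≡19, 25^4≡16, 25^5≡22, 25^6≡10, 25^7≡7, 25^8≡13, 25^9≡1. So the order of 25 is 9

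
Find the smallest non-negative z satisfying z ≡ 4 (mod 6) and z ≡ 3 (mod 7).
M = 6 × 7 = 42. M₁ = 7, y₁ ≡ 1 (mod 6). M₂ = 6, y₂ ≡ 6 (mod 7). z = 4×7×1 + 3×6×6 ≡ 10 (mod 42)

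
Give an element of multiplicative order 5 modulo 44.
5 has order 5 mod 44 since 5^{5} ≡ 1 (mod 44) and no smaller power works.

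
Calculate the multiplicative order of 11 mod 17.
Powers of 11 mod 17: 11^1≡11, 11^2≡2, 11^3≡5, 11^4≡4, 11^5≡10, 11^6≡8, 11^7≡3, 11^8≡16, 11^9≡6, 11^10≡15, 11^11≡12, 11^12≡13, 11^13≡7, 11^14≡9, 11^15≡14, 11^16≡1. ord_17(11) = 16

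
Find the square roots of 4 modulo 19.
The square roots of 4 mod 19 are 17 and 2. Verify: 17² = 289 ≡ 4 mod 19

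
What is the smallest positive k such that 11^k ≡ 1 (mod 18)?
Powers of 11 mod 18: 11^1≡11, 11^2≡13, 11^3≡17, 11^4≡7, 11^5≡5, 11^6≡1. Order = 6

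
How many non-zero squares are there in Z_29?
Exactly half the non-zero residues mod a prime are QRs: (29-1)/2 = 14.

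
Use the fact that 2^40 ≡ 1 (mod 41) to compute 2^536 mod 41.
By Fermat: 2^{40} ≡ 1 (mod 41). 536 ≡ 16 (mod 40). So 2^{536} ≡ 2^{16} ≡ 18 (mod 41)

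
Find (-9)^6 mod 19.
By repeated squaring mod 19: (-9)^{1}≡10, (-9)^{2}≡5, (-9)^{4}≡6. Then (-9)^{6} = (-9)^{4+2} ≡ 6 × 5 ≡ 11 mod 19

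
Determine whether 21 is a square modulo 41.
By Euler's criterion: 21^{20} ≡ 1 (mod 41). Since this equals 1, 21 is a QR.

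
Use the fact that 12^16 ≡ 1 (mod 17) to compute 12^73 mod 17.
By Fermat: 12^{16} ≡ 1 (mod 17). 73 = 4×16 + 9. So 12^{73} ≡ 12^{9} ≡ 5 (mod 17)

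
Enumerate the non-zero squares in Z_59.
QRs mod 59: {1, 3, 4, 5, 7, 9, 12, 15, 16, 17, 19, 20, 21, 22, 25, 26, 27, 28, 29, 35, 36, 41, 45, 46, 48, 49, 51, 53, 57}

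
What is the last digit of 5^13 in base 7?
Using Fermat: 5^{6} ≡ 1 (mod 7). 13 ≡ 1 (mod 6). So 5^{13} ≡ 5^{1} ≡ 5 (mod 7)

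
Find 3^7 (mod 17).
By repeated squaring (mod 17): 3^{1}≡3, 3^{2}≡9, 3^{4}≡13. Then 3^{7} = 3^{4+2+1} ≡ 13 × 9 × 3 ≡ 11 (mod 17)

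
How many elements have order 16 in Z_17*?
There are φ(17-1) = φ(16) = 8 primitive roots modulo 17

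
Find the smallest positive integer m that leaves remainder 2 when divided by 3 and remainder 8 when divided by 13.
M = 3 × 13 = 39. M₁ = 13, y₁ ≡ 1 mod 3. M₂ = 3, y₂ ≡ 9 mod 13. m = 2×13×1 + 8×3×9 ≡ 8 mod 39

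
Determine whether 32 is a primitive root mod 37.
ord_37(32) divides 36. For each prime q|36: 32^{18}≡36, 32^{12}≡10, none ≡ 1. So 32 has order 36 and is a primitive root mod 37.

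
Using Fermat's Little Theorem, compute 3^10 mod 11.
By Fermat's Little Theorem, 3^{10} ≡ 1 mod 11 since 11 is prime and gcd(3, 11) = 1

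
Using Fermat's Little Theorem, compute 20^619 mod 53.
By Fermat: 20^{52} ≡ 1 mod 53. 619 ≡ 47 mod 52. So 20^{619} ≡ 20^{47} ≡ 14 mod 53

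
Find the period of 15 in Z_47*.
Powers of 15 mod 47: 15^1≡15, 15^2≡37, 15^3≡38, 15^4≡6, 15^5≡43, 15^6≡34, 15^7≡40, 15^8≡36, 15^9≡23, 15^10≡16, 15^11≡5, 15^12≡28, 15^13≡44, 15^14≡2, 15^15≡30, 15^16≡27, 15^17≡29, 15^18≡12, 15^19≡39, 15^20≡21, 15^21≡33, 15^22≡25, 15^23≡46, 15^24≡32, 15^25≡10, 15^26≡9, 15^27≡41, 15^28≡4, 15^29≡13, 15^30≡7, 15^31≡11, 15^32≡24, 15^33≡31, 15^34≡42, 15^35≡19, 15^36≡3, 15^37≡45, 15^38≡17, 15^39≡20, 15^40≡18, 15^41≡35, 15^42≡8, 15^43≡26, 15^44≡14, 15^45≡22, 15^46≡1. So the order of 15 is 46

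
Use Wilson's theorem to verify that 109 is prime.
(108)! mod 109 = 108. Since this equals -1 (mod 109), Wilson confirms 109 is prime.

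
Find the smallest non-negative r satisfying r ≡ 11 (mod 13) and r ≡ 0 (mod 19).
M = 13 × 19 = 247. M₁ = 19, y₁ ≡ 11 (mod 13). M₂ = 13, y₂ ≡ 3 (mod 19). r = 11×19×11 + 0×13×3 ≡ 76 (mod 247)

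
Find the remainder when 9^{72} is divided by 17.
By Fermat: 9^{16} ≡ 1 (mod 17). 72 = 4×16 + 8. So 9^{72} ≡ 9^{8} ≡ 1 (mod 17)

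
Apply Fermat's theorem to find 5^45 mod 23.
By Fermat: 5^{22} ≡ 1 mod 23. 45 = 2×22 + 1. So 5^{45} ≡ 5^{1} ≡ 5 mod 23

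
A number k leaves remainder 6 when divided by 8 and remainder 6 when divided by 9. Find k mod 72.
M = 8 × 9 = 72. M₁ = 9, y₁ ≡ 1 mod 8. M₂ = 8, y₂ ≡ 8 mod 9. k = 6×9×1 + 6×8×8 ≡ 6 mod 72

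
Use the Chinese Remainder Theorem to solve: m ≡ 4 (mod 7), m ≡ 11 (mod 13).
M = 7 × 13 = 91. M₁ = 13, y₁ ≡ 6 (mod 7). M₂ = 7, y₂ ≡ 2 (mod 13). m = 4×13×6 + 11×7×2 ≡ 11 (mod 91)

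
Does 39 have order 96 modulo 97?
ord_97(39) divides 96. For each prime q|96: 39^{48}≡96, 39^{32}≡61, none ≡ 1. So 39 has order 96 and is a primitive root mod 97.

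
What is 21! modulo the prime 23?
(22)! = (21)! × (22) ≡ -1 mod 23. So (21)! ≡ -1 × (22)^(-1) ≡ (-1)×(-1) = 1 mod 23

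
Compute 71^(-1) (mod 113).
Since 113 is prime, by Fermat 71^(-1) ≡ 71^{111} ≡ 78 (mod 113). Verify: 71 × 78 = 5538 ≡ 1 (mod 113)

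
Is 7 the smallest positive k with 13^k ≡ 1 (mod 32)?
Powers of 13 mod 32: 13^1≡13, 13^2≡9, 13^3≡21, 13^4≡17, 13^5≡29, 13^6≡25, 13^7≡5, 13^8≡1. 13^7≡5≢1, so ord ≠ 7. No, the actual order is 8.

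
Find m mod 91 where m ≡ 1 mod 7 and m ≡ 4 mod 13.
M = 7 × 13 = 91. M₁ = 13, y₁ ≡ 6 mod 7. M₂ = 7, y₂ ≡ 2 mod 13. m = 1×13×6 + 4×7×2 ≡ 43 mod 91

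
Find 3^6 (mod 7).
Using Fermat: 3^{6} ≡ 1 (mod 7). 6 ≡ 0 (mod 6). So 3^{6} ≡ 3^{0} ≡ 1 (mod 7)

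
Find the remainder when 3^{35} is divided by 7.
By Fermat: 3^{6} ≡ 1 mod 7. 35 = 5×6 + 5. So 3^{35} ≡ 3^{5} ≡ 5 mod 7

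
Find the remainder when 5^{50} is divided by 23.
By Fermat: 5^{22} ≡ 1 (mod 23). 50 = 2×22 + 6. So 5^{50} ≡ 5^{6} ≡ 8 (mod 23)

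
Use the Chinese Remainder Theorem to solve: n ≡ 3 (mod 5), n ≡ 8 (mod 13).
M = 5 × 13 = 65. M₁ = 13, y₁ ≡ 2 (mod 5). M₂ = 5, y₂ ≡ 8 (mod 13). n = 3×13×2 + 8×5×8 ≡ 8 (mod 65)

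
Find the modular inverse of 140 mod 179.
Since 179 is prime, by Fermat 140^(-1) ≡ 140^{177} ≡ 78 mod 179. Verify: 140 × 78 = 10920 ≡ 1 mod 179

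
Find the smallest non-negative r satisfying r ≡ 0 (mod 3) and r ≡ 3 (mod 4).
M = 3 × 4 = 12. M₁ = 4, y₁ ≡ 1 (mod 3). M₂ = 3, y₂ ≡ 3 (mod 4). r = 0×4×1 + 3×3×3 ≡ 3 (mod 12)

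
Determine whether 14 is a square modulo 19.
By Euler's criterion: 14^{9} ≡ 18 mod 19. Since this equals -1 (≡ 18), 14 is not a QR.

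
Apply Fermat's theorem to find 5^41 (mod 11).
By Fermat: 5^{10} ≡ 1 (mod 11). 41 = 4×10 + 1. So 5^{41} ≡ 5^{1} ≡ 5 (mod 11)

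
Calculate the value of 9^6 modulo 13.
By repeated squaring (mod 13): 9^{1}≡9, 9^{2}≡3, 9^{4}≡9. Then 9^{6} = 9^{4+2} ≡ 9 × 3 ≡ 1 (mod 13)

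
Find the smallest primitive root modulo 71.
g = 7. Powers: [7, 49, 59, 58, 51, 2, ...] generates all 70 non-zero residues.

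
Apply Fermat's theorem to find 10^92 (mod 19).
By Fermat: 10^{18} ≡ 1 (mod 19). 92 = 5×18 + 2. So 10^{92} ≡ 10^{2} ≡ 5 (mod 19)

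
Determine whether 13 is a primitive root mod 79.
13^{39} ≡ 1 (mod 79) and 39 < 78, so ord_79(13) = 39 ≠ 78 and 13 is not a primitive root.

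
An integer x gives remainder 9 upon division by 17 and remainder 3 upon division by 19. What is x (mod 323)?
M = 17 × 19 = 323. M₁ = 19, y₁ ≡ 9 (mod 17). M₂ = 17, y₂ ≡ 9 (mod 19). x = 9×19×9 + 3×17×9 ≡ 60 (mod 323)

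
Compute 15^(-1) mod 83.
Since 83 is prime, by Fermat 15^(-1) ≡ 15^{81} ≡ 72 mod 83. Verify: 15 × 72 = 1080 ≡ 1 mod 83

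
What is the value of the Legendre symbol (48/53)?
(48/53) = 48^{26} mod 53 = -1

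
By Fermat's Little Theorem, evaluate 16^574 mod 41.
By Fermat: 16^{40} ≡ 1 (mod 41). 574 ≡ 14 (mod 40). So 16^{574} ≡ 16^{14} ≡ 18 (mod 41)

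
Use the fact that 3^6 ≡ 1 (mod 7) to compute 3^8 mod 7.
By Fermat: 3^{6} ≡ 1 (mod 7). So 3^{8} = 3^{6} · 3^{2} ≡ 3^{2} ≡ 2 (mod 7)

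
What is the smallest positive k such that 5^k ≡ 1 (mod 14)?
Powers of 5 mod 14: 5^1≡5, 5^2≡11, 5^3≡13, 5^4≡9, 5^5≡3, 5^6≡1. So the order of 5 is 6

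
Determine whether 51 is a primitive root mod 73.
51^{8} ≡ 1 (mod 73) and 8 < 72, so ord_73(51) = 8 ≠ 72 and 51 is not a primitive root.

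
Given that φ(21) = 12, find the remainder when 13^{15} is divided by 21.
By Euler: 13^{12} ≡ 1 (mod 21) since gcd(13, 21) = 1. 15 = 1×12 + 3. So 13^{15} ≡ 13^{3} ≡ 13 (mod 21)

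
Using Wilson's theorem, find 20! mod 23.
(22)! = (20)! × (21) × (22) ≡ -1 (mod 23). So (20)! ≡ -1 × [(22)(21)]^(-1) ≡ 11 (mod 23)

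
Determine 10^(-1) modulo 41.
Since 41 is prime, by Fermat 10^(-1) ≡ 10^{39} ≡ 37 (mod 41). Verify: 10 × 37 = 370 ≡ 1 (mod 41)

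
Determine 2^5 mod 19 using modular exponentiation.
By repeated squaring (mod 19): 2^{1}≡2, 2^{2}≡4, 2^{4}≡16. Then 2^{5} = 2^{4+1} ≡ 16 × 2 ≡ 13 (mod 19)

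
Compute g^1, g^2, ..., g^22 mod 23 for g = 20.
20^1, 20^2, ..., 20^{22} mod 23: [20, 9, 19, 12, 10, 16, 21, 6, 5, 8, 22, 3, 14, 4, 11, 13, 7, 2, 17, 18, 15, 1]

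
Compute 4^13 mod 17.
By repeated squaring (mod 17): 4^{1}≡4, 4^{2}≡16, 4^{4}≡1, 4^{8}≡1. Then 4^{13} = 4^{8+4+1} ≡ 1 × 1 × 4 ≡ 4 (mod 17)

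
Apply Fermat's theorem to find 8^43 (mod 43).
By Fermat: 8^{42} ≡ 1 (mod 43). So 8^{43} = 8^{42} · 8^{1} ≡ 8^{1} ≡ 8 (mod 43)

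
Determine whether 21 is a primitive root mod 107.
ord_107(21) divides 106. For each prime q|106: 21^{53}≡106, 21^{2}≡13, none ≡ 1. So 21 has order 106 and is a primitive root mod 107.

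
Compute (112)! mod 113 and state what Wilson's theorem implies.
(112)! mod 113 = 112. Since this equals -1 (mod 113), Wilson confirms 113 is prime.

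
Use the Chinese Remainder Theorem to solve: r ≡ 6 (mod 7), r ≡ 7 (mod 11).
M = 7 × 11 = 77. M₁ = 11, y₁ ≡ 2 (mod 7). M₂ = 7, y₂ ≡ 8 (mod 11). r = 6×11×2 + 7×7×8 ≡ 62 (mod 77)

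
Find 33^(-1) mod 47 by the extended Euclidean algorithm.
Extended GCD: 33(10) + 47(-7) = 1. So 33^(-1) ≡ 10 mod 47. Verify: 33 × 10 = 330 ≡ 1 mod 47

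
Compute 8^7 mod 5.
Using Fermat: 8^{4} ≡ 1 mod 5. 7 ≡ 3 mod 4. So 8^{7} ≡ 8^{3} ≡ 2 mod 5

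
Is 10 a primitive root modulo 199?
10^{99} ≡ 1 (mod 199) and 99 < 198, so ord_199(10) = 99 ≠ 198 and 10 is not a primitive root.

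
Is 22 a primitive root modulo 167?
22^{83} ≡ 1 mod 167 and 83 < 166, so ord_167(22) = 83 ≠ 166 and 22 is not a primitive root.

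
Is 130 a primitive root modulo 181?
130^{60} ≡ 1 mod 181 and 60 < 180, so ord_181(130) = 60 ≠ 180 and 130 is not a primitive root.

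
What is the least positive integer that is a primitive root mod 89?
g = 3. For each prime q|88: 3^{44}≡88, 3^{8}≡64, none ≡ 1, so ord_89(3) = 88 and 3 is a primitive root.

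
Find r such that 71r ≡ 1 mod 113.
Since 113 is prime, by Fermat 71^(-1) ≡ 71^{111} ≡ 78 mod 113. Verify: 71 × 78 = 5538 ≡ 1 mod 113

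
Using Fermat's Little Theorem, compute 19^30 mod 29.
By Fermat: 19^{28} ≡ 1 mod 29. So 19^{30} = 19^{28} · 19^{2} ≡ 19^{2} ≡ 13 mod 29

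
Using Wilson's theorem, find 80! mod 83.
(82)! = (80)! × (81) × (82) ≡ -1 mod 83. So (80)! ≡ -1 × [(82)(81)]^(-1) ≡ 41 mod 83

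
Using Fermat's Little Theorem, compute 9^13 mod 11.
By Fermat: 9^{10} ≡ 1 (mod 11). So 9^{13} = 9^{10} · 9^{3} ≡ 9^{3} ≡ 3 (mod 11)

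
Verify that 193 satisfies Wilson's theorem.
(192)! mod 193 = 192. Since this equals -1 (mod 193), Wilson confirms 193 is prime.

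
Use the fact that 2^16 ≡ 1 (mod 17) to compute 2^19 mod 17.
By Fermat: 2^{16} ≡ 1 (mod 17). So 2^{19} = 2^{16} · 2^{3} ≡ 2^{3} ≡ 8 (mod 17)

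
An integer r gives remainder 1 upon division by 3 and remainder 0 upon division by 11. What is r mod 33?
M = 3 × 11 = 33. M₁ = 11, y₁ ≡ 2 mod 3. M₂ = 3, y₂ ≡ 4 mod 11. r = 1×11×2 + 0×3×4 ≡ 22 mod 33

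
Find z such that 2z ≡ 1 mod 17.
Since 17 is prime, by Fermat 2^(-1) ≡ 2^{15} ≡ 9 mod 17. Verify: 2 × 9 = 18 ≡ 1 mod 17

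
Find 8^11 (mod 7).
Using Fermat: 8^{6} ≡ 1 (mod 7). 11 ≡ 5 (mod 6). So 8^{11} ≡ 8^{5} ≡ 1 (mod 7)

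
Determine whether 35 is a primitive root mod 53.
ord_53(35) divides 52. For each prime q|52: 35^{26}≡52, 35^{4}≡36, none ≡ 1. So 35 has order 52 and is a primitive root mod 53.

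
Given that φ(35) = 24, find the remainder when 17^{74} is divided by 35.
By Euler: 17^{24} ≡ 1 (mod 35) since gcd(17, 35) = 1. 74 = 3×24 + 2. So 17^{74} ≡ 17^{2} ≡ 9 (mod 35)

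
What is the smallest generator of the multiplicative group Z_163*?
g = 2. For each prime q|162: 2^{81}≡162, 2^{54}≡104, none ≡ 1, so ord_163(2) = 162 and 2 is a primitive root.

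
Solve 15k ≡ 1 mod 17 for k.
Since 17 is prime, by Fermat 15^(-1) ≡ 15^{15} ≡ 8 mod 17. Verify: 15 × 8 = 120 ≡ 1 mod 17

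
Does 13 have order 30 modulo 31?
ord_31(13) divides 30. For each prime q|30: 13^{15}≡30, 13^{10}≡5, 13^{6}≡16, none ≡ 1. So 13 has order 30 and is a primitive root mod 31.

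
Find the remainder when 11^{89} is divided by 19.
By Fermat: 11^{18} ≡ 1 mod 19. 89 = 4×18 + 17. So 11^{89} ≡ 11^{17} ≡ 7 mod 19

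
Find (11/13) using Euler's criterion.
(11/13) = 11^{6} mod 13 = -1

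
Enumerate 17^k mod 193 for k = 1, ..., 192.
17^1, 17^2, ..., 17^{192} mod 193: [17, 96, 88, 145, 149, 24, 22, 181, 182, 6, 102, 190, 142, 98, 122, 144, 132, 121, 127, 36, 33, 175, 80, 9, 153, 92, 20, 147, 183, 23, 5, 85, 94, 54, 146, 166, 120, 110, 133, 138, 30, 124, 178, 131, 104, 31, 141, 81, 26, 56, 180, 165, 103, 14, 45, 186, 74, 100, 156, 143, 115, 25, 39, 84, 77, 151, 58, 21, 164, 86, 111, 150, 41, 118, 76, 134, 155, 126, 19, 130, 87, 128, 53, 129, 70, 32, 158, 177, 114, 8, 136, 189, 125, 2, 34, 192, 176, 97, 105, 48, 44, 169, 171, 12, 11, 187, 91, 3, 51, 95, 71, 49, 61, 72, 66, 157, 160, 18, 113, 184, 40, 101, 173, 46, 10, 170, 188, 108, 99, 139, 47, 27, 73, 83, 60, 55, 163, 69, 15, 62, 89, 162, 52, 112, 167, 137, 13, 28, 90, 179, 148, 7, 119, 93, 37, 50, 78, 168, 154, 109, 116, 42, 135, 172, 29, 107, 82, 43, 152, 75, 117, 59, 38, 67, 174, 63, 106, 65, 140, 64, 123, 161, 35, 16, 79, 185, 57, 4, 68, 191, 159, 1]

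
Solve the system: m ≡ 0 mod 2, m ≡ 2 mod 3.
M = 2 × 3 = 6. M₁ = 3, y₁ ≡ 1 mod 2. M₂ = 2, y₂ ≡ 2 mod 3. m = 0×3×1 + 2×2×2 ≡ 2 mod 6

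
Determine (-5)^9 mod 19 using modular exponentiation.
By repeated squaring mod 19: (-5)^{1}≡14, (-5)^{2}≡6, (-5)^{4}≡17, (-5)^{8}≡4. Then (-5)^{9} = (-5)^{8+1} ≡ 4 × 14 ≡ 18 mod 19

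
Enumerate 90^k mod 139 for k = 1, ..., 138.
90^1, 90^2, ..., 90^{138} mod 139: [90, 38, 84, 54, 134, 106, 88, 136, 8, 25, 26, 116, 15, 99, 14, 9, 115, 64, 61, 69, 94, 120, 97, 112, 72, 86, 95, 71, 135, 57, 126, 81, 62, 20, 132, 65, 12, 107, 39, 35, 92, 79, 21, 83, 103, 96, 22, 34, 2, 41, 76, 29, 108, 129, 73, 37, 133, 16, 50, 52, 93, 30, 59, 28, 18, 91, 128, 122, 138, 49, 101, 55, 85, 5, 33, 51, 3, 131, 114, 113, 23, 124, 40, 125, 130, 24, 75, 78, 70, 45, 19, 42, 27, 67, 53, 44, 68, 4, 82, 13, 58, 77, 119, 7, 74, 127, 32, 100, 104, 47, 60, 118, 56, 36, 43, 117, 105, 137, 98, 63, 110, 31, 10, 66, 102, 6, 123, 89, 87, 46, 109, 80, 111, 121, 48, 11, 17, 1]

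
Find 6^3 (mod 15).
6^{3} = 216 ≡ 6 (mod 15)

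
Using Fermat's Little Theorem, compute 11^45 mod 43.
By Fermat: 11^{42} ≡ 1 mod 43. So 11^{45} = 11^{42} · 11^{3} ≡ 11^{3} ≡ 41 mod 43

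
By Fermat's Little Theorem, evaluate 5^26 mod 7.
By Fermat: 5^{6} ≡ 1 (mod 7). 26 = 4×6 + 2. So 5^{26} ≡ 5^{2} ≡ 4 (mod 7)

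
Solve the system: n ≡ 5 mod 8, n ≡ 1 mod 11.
M = 8 × 11 = 88. M₁ = 11, y₁ ≡ 3 mod 8. M₂ = 8, y₂ ≡ 7 mod 11. n = 5×11×3 + 1×8×7 ≡ 45 mod 88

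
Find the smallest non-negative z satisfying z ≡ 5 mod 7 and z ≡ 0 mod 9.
M = 7 × 9 = 63. M₁ = 9, y₁ ≡ 4 mod 7. M₂ = 7, y₂ ≡ 4 mod 9. z = 5×9×4 + 0×7×4 ≡ 54 mod 63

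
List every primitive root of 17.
There are φ(16) = 8 primitive roots mod 17: {3, 5, 6, 7, 10, 11, 12, 14}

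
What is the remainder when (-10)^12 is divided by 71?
By repeated squaring mod 71: (-10)^{1}≡61, (-10)^{2}≡29, (-10)^{4}≡60, (-10)^{8}≡50. Then (-10)^{12} = (-10)^{8+4} ≡ 50 × 60 ≡ 18 mod 71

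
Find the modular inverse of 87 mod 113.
Since 113 is prime, by Fermat 87^(-1) ≡ 87^{111} ≡ 13 mod 113. Verify: 87 × 13 = 1131 ≡ 1 mod 113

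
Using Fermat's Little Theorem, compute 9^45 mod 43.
By Fermat: 9^{42} ≡ 1 mod 43. So 9^{45} = 9^{42} · 9^{3} ≡ 9^{3} ≡ 41 mod 43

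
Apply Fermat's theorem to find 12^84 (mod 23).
By Fermat: 12^{22} ≡ 1 (mod 23). 84 = 3×22 + 18. So 12^{84} ≡ 12^{18} ≡ 16 (mod 23)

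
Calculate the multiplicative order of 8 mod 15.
Powers of 8 mod 15: 8^1≡8, 8^2≡4, 8^3≡2, 8^4≡1. Order = 4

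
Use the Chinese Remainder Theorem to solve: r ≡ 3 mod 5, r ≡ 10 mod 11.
M = 5 × 11 = 55. M₁ = 11, y₁ ≡ 1 mod 5. M₂ = 5, y₂ ≡ 9 mod 11. r = 3×11×1 + 10×5×9 ≡ 43 mod 55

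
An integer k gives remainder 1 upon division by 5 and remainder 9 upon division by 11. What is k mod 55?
M = 5 × 11 = 55. M₁ = 11, y₁ ≡ 1 mod 5. M₂ = 5, y₂ ≡ 9 mod 11. k = 1×11×1 + 9×5×9 ≡ 31 mod 55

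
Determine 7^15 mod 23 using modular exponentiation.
By repeated squaring mod 23: 7^{1}≡7, 7^{2}≡3, 7^{4}≡9, 7^{8}≡12. Then 7^{15} = 7^{8+4+2+1} ≡ 12 × 9 × 3 × 7 ≡ 14 mod 23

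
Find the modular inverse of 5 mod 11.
Since 11 is prime, by Fermat 5^(-1) ≡ 5^{9} ≡ 9 (mod 11). Verify: 5 × 9 = 45 ≡ 1 (mod 11)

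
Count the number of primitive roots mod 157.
A prime p has φ(p-1) primitive roots; here φ(156) = 48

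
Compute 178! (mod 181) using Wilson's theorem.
(180)! = (178)! × (179) × (180) ≡ -1 (mod 181). So (178)! ≡ -1 × [(180)(179)]^(-1) ≡ 90 (mod 181)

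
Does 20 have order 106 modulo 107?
ord_107(20) divides 106. For each prime q|106: 20^{53}≡106, 20^{2}≡79, none ≡ 1. So 20 has order 106 and is a primitive root mod 107.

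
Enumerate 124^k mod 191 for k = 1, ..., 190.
124^1, 124^2, ..., 124^{190} mod 191: [124, 96, 62, 48, 31, 24, 111, 12, 151, 6, 171, 3, 181, 97, 186, 144, 93, 72, 142, 36, 71, 18, 131, 9, 161, 100, 176, 50, 88, 25, 44, 108, 22, 54, 11, 27, 101, 109, 146, 150, 73, 75, 132, 133, 66, 162, 33, 81, 112, 136, 56, 68, 28, 34, 14, 17, 7, 104, 99, 52, 145, 26, 168, 13, 84, 102, 42, 51, 21, 121, 106, 156, 53, 78, 122, 39, 61, 115, 126, 153, 63, 172, 127, 86, 159, 43, 175, 117, 183, 154, 187, 77, 189, 134, 190, 67, 95, 129, 143, 160, 167, 80, 179, 40, 185, 20, 188, 10, 94, 5, 47, 98, 119, 49, 155, 120, 173, 60, 182, 30, 91, 15, 141, 103, 166, 147, 83, 169, 137, 180, 164, 90, 82, 45, 41, 118, 116, 59, 58, 125, 29, 158, 110, 79, 55, 135, 123, 163, 157, 177, 174, 184, 87, 92, 139, 46, 165, 23, 178, 107, 89, 149, 140, 170, 70, 85, 35, 138, 113, 69, 152, 130, 76, 65, 38, 128, 19, 64, 105, 32, 148, 16, 74, 8, 37, 4, 114, 2, 57, 1]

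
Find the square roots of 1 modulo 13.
The square roots of 1 mod 13 are 1 and 12. Verify: 1² = 1 ≡ 1 (mod 13)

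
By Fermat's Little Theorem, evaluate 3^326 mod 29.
By Fermat: 3^{28} ≡ 1 mod 29. 326 ≡ 18 mod 28. So 3^{326} ≡ 3^{18} ≡ 6 mod 29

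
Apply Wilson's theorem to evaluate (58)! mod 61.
(60)! = (58)! × (59) × (60) ≡ -1 mod 61. So (58)! ≡ -1 × [(60)(59)]^(-1) ≡ 30 mod 61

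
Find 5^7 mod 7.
Using Fermat: 5^{6} ≡ 1 mod 7. 7 ≡ 1 mod 6. So 5^{7} ≡ 5^{1} ≡ 5 mod 7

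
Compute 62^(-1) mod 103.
Since 103 is prime, by Fermat 62^(-1) ≡ 62^{101} ≡ 5 mod 103. Verify: 62 × 5 = 310 ≡ 1 mod 103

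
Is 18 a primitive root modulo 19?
18^{2} ≡ 1 (mod 19) and 2 < 18, so ord_19(18) = 2 ≠ 18 and 18 is not a primitive root.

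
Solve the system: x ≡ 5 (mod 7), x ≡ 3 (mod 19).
M = 7 × 19 = 133. M₁ = 19, y₁ ≡ 3 (mod 7). M₂ = 7, y₂ ≡ 11 (mod 19). x = 5×19×3 + 3×7×11 ≡ 117 (mod 133)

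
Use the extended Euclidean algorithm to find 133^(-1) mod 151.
Extended GCD: 133(-42) + 151(37) = 1. So 133^(-1) ≡ -42 ≡ 109 (mod 151). Verify: 133 × 109 = 14497 ≡ 1 (mod 151)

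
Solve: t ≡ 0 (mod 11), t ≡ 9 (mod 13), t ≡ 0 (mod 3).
M = 11 × 13 × 3 = 429. M₁ = 39, y₁ ≡ 2 (mod 11). M₂ = 33, y₂ ≡ 2 (mod 13). M₃ = 143, y₃ ≡ 2 (mod 3). t = 0×39×2 + 9×33×2 + 0×143×2 ≡ 165 (mod 429)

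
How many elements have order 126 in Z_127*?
There are φ(127-1) = φ(126) = 36 primitive roots modulo 127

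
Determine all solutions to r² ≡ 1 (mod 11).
The square roots of 1 mod 11 are 1 and 10. Verify: 1² = 1 ≡ 1 (mod 11)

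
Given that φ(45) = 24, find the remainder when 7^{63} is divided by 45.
By Euler: 7^{24} ≡ 1 mod 45 since gcd(7, 45) = 1. 63 = 2×24 + 15. So 7^{63} ≡ 7^{15} ≡ 28 mod 45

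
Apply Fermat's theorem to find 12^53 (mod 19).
By Fermat: 12^{18} ≡ 1 (mod 19). 53 = 2×18 + 17. So 12^{53} ≡ 12^{17} ≡ 8 (mod 19)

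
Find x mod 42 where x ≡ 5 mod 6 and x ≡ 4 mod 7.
M = 6 × 7 = 42. M₁ = 7, y₁ ≡ 1 mod 6. M₂ = 6, y₂ ≡ 6 mod 7. x = 5×7×1 + 4×6×6 ≡ 11 mod 42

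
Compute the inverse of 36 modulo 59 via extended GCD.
Extended GCD: 36(-18) + 59(11) = 1. So 36^(-1) ≡ -18 ≡ 41 (mod 59). Verify: 36 × 41 = 1476 ≡ 1 (mod 59)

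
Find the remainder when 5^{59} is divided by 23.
By Fermat: 5^{22} ≡ 1 mod 23. 59 = 2×22 + 15. So 5^{59} ≡ 5^{15} ≡ 19 mod 23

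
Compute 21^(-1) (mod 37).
Since 37 is prime, by Fermat 21^(-1) ≡ 21^{35} ≡ 30 (mod 37). Verify: 21 × 30 = 630 ≡ 1 (mod 37)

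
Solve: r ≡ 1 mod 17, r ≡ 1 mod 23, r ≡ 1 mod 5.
M = 17 × 23 × 5 = 1955. M₁ = 115, y₁ ≡ 4 mod 17. M₂ = 85, y₂ ≡ 13 mod 23. M₃ = 391, y₃ ≡ 1 mod 5. r = 1×115×4 + 1×85×13 + 1×391×1 ≡ 1 mod 1955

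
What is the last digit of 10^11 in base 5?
By repeated squaring mod 5: 10^{1}≡0, 10^{2}≡0, 10^{4}≡0, 10^{8}≡0. Then 10^{11} = 10^{8+2+1} ≡ 0 × 0 × 0 ≡ 0 mod 5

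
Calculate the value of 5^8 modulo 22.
By repeated squaring mod 22: 5^{1}≡5, 5^{2}≡3, 5^{4}≡9, 5^{8}≡15. So 5^{8} ≡ 15 mod 22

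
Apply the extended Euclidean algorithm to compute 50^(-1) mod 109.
Extended GCD: 50(24) + 109(-11) = 1. So 50^(-1) ≡ 24 (mod 109). Verify: 50 × 24 = 1200 ≡ 1 (mod 109)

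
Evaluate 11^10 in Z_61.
By repeated squaring (mod 61): 11^{1}≡11, 11^{2}≡60, 11^{4}≡1, 11^{8}≡1. Then 11^{10} = 11^{8+2} ≡ 1 × 60 ≡ 60 (mod 61)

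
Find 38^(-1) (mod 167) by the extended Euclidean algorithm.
Extended GCD: 38(22) + 167(-5) = 1. So 38^(-1) ≡ 22 (mod 167). Verify: 38 × 22 = 836 ≡ 1 (mod 167)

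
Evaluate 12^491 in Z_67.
Using Fermat: 12^{66} ≡ 1 mod 67. 491 ≡ 29 mod 66. So 12^{491} ≡ 12^{29} ≡ 2 mod 67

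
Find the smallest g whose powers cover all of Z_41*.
g = 6. Powers: [6, 36, 11, 25, 27, 39, 29, 10, 19, ...] generates all 40 non-zero residues.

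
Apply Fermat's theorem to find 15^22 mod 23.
By Fermat's Little Theorem, 15^{22} ≡ 1 mod 23 since 23 is prime and gcd(15, 23) = 1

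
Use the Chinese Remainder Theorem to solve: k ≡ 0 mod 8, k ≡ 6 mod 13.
M = 8 × 13 = 104. M₁ = 13, y₁ ≡ 5 mod 8. M₂ = 8, y₂ ≡ 5 mod 13. k = 0×13×5 + 6×8×5 ≡ 32 mod 104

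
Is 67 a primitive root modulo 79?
67^{13} ≡ 1 mod 79 and 13 < 78, so ord_79(67) = 13 ≠ 78 and 67 is not a primitive root.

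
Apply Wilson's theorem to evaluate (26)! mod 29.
(28)! = (26)! × (27) × (28) ≡ -1 (mod 29). So (26)! ≡ -1 × [(28)(27)]^(-1) ≡ 14 (mod 29)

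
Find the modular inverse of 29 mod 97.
Since 97 is prime, by Fermat 29^(-1) ≡ 29^{95} ≡ 87 mod 97. Verify: 29 × 87 = 2523 ≡ 1 mod 97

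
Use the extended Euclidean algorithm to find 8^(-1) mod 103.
Extended GCD: 8(13) + 103(-1) = 1. So 8^(-1) ≡ 13 mod 103. Verify: 8 × 13 = 104 ≡ 1 mod 103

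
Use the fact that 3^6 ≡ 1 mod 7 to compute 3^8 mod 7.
By Fermat: 3^{6} ≡ 1 mod 7. So 3^{8} = 3^{6} · 3^{2} ≡ 3^{2} ≡ 2 mod 7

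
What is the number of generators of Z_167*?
There are φ(167-1) = φ(166) = 82 primitive roots modulo 167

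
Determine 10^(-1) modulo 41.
Since 41 is prime, by Fermat 10^(-1) ≡ 10^{39} ≡ 37 mod 41. Verify: 10 × 37 = 370 ≡ 1 mod 41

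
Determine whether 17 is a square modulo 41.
By Euler's criterion: 17^{20} ≡ 40 mod 41. Since this equals -1 (≡ 40), 17 is not a QR.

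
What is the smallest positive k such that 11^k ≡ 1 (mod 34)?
Powers of 11 mod 34: 11^1≡11, 11^2≡19, 11^3≡5, 11^4≡21, 11^5≡27, 11^6≡25, 11^7≡3, 11^8≡33, 11^9≡23, 11^10≡15, 11^11≡29, 11^12≡13, 11^13≡7, 11^14≡9, 11^15≡31, 11^16≡1. Order = 16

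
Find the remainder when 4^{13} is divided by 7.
By Fermat: 4^{6} ≡ 1 mod 7. 13 = 2×6 + 1. So 4^{13} ≡ 4^{1} ≡ 4 mod 7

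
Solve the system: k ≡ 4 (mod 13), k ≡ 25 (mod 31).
M = 13 × 31 = 403. M₁ = 31, y₁ ≡ 8 (mod 13). M₂ = 13, y₂ ≡ 12 (mod 31). k = 4×31×8 + 25×13×12 ≡ 56 (mod 403)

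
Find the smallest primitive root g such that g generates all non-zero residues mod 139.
g = 2. Powers: [2, 4, 8, 16, 32, 64, 128, 117, ...] generates all 138 non-zero residues.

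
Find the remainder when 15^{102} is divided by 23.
By Fermat: 15^{22} ≡ 1 (mod 23). 102 = 4×22 + 14. So 15^{102} ≡ 15^{14} ≡ 6 (mod 23)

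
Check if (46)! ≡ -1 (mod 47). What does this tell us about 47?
(46)! mod 47 = 46. Since this equals -1 (mod 47), Wilson confirms 47 is prime.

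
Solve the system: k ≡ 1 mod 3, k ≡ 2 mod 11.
M = 3 × 11 = 33. M₁ = 11, y₁ ≡ 2 mod 3. M₂ = 3, y₂ ≡ 4 mod 11. k = 1×11×2 + 2×3×4 ≡ 13 mod 33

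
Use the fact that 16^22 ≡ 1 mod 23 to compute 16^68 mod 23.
By Fermat: 16^{22} ≡ 1 mod 23. 68 = 3×22 + 2. So 16^{68} ≡ 16^{2} ≡ 3 mod 23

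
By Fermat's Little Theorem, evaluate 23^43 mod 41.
By Fermat: 23^{40} ≡ 1 mod 41. So 23^{43} = 23^{40} · 23^{3} ≡ 23^{3} ≡ 31 mod 41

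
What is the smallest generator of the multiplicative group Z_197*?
g = 2. For each prime q|196: 2^{98}≡196, 2^{28}≡104, none ≡ 1, so ord_197(2) = 196 and 2 is a primitive root.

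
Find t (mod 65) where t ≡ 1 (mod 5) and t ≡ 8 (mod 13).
M = 5 × 13 = 65. M₁ = 13, y₁ ≡ 2 (mod 5). M₂ = 5, y₂ ≡ 8 (mod 13). t = 1×13×2 + 8×5×8 ≡ 21 (mod 65)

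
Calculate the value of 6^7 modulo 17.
By repeated squaring mod 17: 6^{1}≡6, 6^{2}≡2, 6^{4}≡4. Then 6^{7} = 6^{4+2+1} ≡ 4 × 2 × 6 ≡ 14 mod 17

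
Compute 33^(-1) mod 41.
Since 41 is prime, by Fermat 33^(-1) ≡ 33^{39} ≡ 5 mod 41. Verify: 33 × 5 = 165 ≡ 1 mod 41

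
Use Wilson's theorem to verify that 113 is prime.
(112)! mod 113 = 112. Since this equals -1 mod 113, Wilson confirms 113 is prime.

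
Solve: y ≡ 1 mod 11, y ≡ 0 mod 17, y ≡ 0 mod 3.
M = 11 × 17 × 3 = 561. M₁ = 51, y₁ ≡ 8 mod 11. M₂ = 33, y₂ ≡ 16 mod 17. M₃ = 187, y₃ ≡ 1 mod 3. y = 1×51×8 + 0×33×16 + 0×187×1 ≡ 408 mod 561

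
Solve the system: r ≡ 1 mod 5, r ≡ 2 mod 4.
M = 5 × 4 = 20. M₁ = 4, y₁ ≡ 4 mod 5. M₂ = 5, y₂ ≡ 1 mod 4. r = 1×4×4 + 2×5×1 ≡ 6 mod 20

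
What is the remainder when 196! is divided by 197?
By Wilson's theorem, (196)! ≡ -1 ≡ 196 (mod 197)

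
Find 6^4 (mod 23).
6^{4} = 1296 ≡ 8 (mod 23)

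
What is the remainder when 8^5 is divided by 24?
By repeated squaring (mod 24): 8^{1}≡8, 8^{2}≡16, 8^{4}≡16. Then 8^{5} = 8^{4+1} ≡ 16 × 8 ≡ 8 (mod 24)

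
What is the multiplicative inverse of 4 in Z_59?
Since 59 is prime, by Fermat 4^(-1) ≡ 4^{57} ≡ 15 mod 59. Verify: 4 × 15 = 60 ≡ 1 mod 59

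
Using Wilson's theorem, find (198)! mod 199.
By Wilson's theorem, (198)! ≡ -1 ≡ 198 mod 199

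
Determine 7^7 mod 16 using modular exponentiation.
By repeated squaring mod 16: 7^{1}≡7, 7^{2}≡1, 7^{4}≡1. Then 7^{7} = 7^{4+2+1} ≡ 1 × 1 × 7 ≡ 7 mod 16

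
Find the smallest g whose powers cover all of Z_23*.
g = 5. For each prime q|22: 5^{11}≡22, 5^{2}≡2, none ≡ 1, so ord_23(5) = 22 and 5 is a primitive root.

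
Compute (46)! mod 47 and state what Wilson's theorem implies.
(46)! mod 47 = 46. Since this equals -1 mod 47, Wilson confirms 47 is prime.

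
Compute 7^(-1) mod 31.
Since 31 is prime, by Fermat 7^(-1) ≡ 7^{29} ≡ 9 mod 31. Verify: 7 × 9 = 63 ≡ 1 mod 31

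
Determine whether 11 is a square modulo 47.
By Euler's criterion: 11^{23} ≡ 46 mod 47. Since this equals -1 (≡ 46), 11 is not a QR.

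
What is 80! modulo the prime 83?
(82)! = (80)! × (81) × (82) ≡ -1 mod 83. So (80)! ≡ -1 × [(82)(81)]^(-1) ≡ 41 mod 83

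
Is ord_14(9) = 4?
Powers of 9 mod 14: 9^1≡9, 9^2≡11, 9^3≡1. Already 9^3≡1, so the order is 3 < 4. No, the actual order is 3.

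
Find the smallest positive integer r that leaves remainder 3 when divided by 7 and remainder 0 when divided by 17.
M = 7 × 17 = 119. M₁ = 17, y₁ ≡ 5 mod 7. M₂ = 7, y₂ ≡ 5 mod 17. r = 3×17×5 + 0×7×5 ≡ 17 mod 119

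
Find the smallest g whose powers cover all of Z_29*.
g = 2. Powers: [2, 4, 8, 16, 3, 6, 12, 24, ...] generates all 28 non-zero residues.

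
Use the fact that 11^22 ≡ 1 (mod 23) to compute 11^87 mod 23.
By Fermat: 11^{22} ≡ 1 (mod 23). 87 = 3×22 + 21. So 11^{87} ≡ 11^{21} ≡ 21 (mod 23)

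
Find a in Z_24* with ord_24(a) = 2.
5 has order 2 mod 24 since 5^{2} ≡ 1 mod 24 and no smaller power works.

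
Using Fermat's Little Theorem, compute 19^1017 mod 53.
By Fermat: 19^{52} ≡ 1 mod 53. 1017 ≡ 29 mod 52. So 19^{1017} ≡ 19^{29} ≡ 31 mod 53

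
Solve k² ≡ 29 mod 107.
The square roots of 29 mod 107 are 52 and 55. Verify: 52² = 2704 ≡ 29 mod 107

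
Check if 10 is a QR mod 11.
By Euler's criterion: 10^{5} ≡ 10 (mod 11). Since this equals -1 (≡ 10), 10 is not a QR.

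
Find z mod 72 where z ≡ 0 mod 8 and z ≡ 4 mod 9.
M = 8 × 9 = 72. M₁ = 9, y₁ ≡ 1 mod 8. M₂ = 8, y₂ ≡ 8 mod 9. z = 0×9×1 + 4×8×8 ≡ 40 mod 72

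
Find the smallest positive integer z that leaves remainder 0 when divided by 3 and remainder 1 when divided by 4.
M = 3 × 4 = 12. M₁ = 4, y₁ ≡ 1 mod 3. M₂ = 3, y₂ ≡ 3 mod 4. z = 0×4×1 + 1×3×3 ≡ 9 mod 12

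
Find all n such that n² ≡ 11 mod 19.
The square roots of 11 mod 19 are 7 and 12. Verify: 7² = 49 ≡ 11 mod 19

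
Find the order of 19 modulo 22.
Powers of 19 mod 22: 19^1≡19, 19^2≡9, 19^3≡17, 19^4≡15, 19^5≡21, 19^6≡3, 19^7≡13, 19^8≡5, 19^9≡7, 19^10≡1. So the order of 19 is 10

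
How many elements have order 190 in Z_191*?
A prime p has φ(p-1) primitive roots; here φ(190) = 72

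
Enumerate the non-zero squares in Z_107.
Squares in Z_107*: {1, 3, 4, 9, 10, 11, 12, 13, 14, 16, 19, 23, 25, 27, 29, 30, 33, 34, 35, 36, 37, 39, 40, 41, 42, 44, 47, 48, 49, 52, 53, 56, 57, 61, 62, 64, 69, 75, 76, 79, 81, 83, 85, 86, 87, 89, 90, 92, 99, 100, 101, 102, 105}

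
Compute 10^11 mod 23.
By repeated squaring mod 23: 10^{1}≡10, 10^{2}≡8, 10^{4}≡18, 10^{8}≡2. Then 10^{11} = 10^{8+2+1} ≡ 2 × 8 × 10 ≡ 22 mod 23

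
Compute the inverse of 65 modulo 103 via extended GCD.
Extended GCD: 65(-19) + 103(12) = 1. So 65^(-1) ≡ -19 ≡ 84 (mod 103). Verify: 65 × 84 = 5460 ≡ 1 (mod 103)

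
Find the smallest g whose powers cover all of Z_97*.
g = 5. For each prime q|96: 5^{48}≡96, 5^{32}≡35, none ≡ 1, so ord_97(5) = 96 and 5 is a primitive root.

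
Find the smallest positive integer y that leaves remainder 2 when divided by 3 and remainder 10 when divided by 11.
M = 3 × 11 = 33. M₁ = 11, y₁ ≡ 2 mod 3. M₂ = 3, y₂ ≡ 4 mod 11. y = 2×11×2 + 10×3×4 ≡ 32 mod 33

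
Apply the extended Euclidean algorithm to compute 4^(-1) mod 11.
Extended GCD: 4(3) + 11(-1) = 1. So 4^(-1) ≡ 3 (mod 11). Verify: 4 × 3 = 12 ≡ 1 (mod 11)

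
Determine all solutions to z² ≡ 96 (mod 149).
The square roots of 96 mod 149 are 29 and 120. Verify: 29² = 841 ≡ 96 (mod 149)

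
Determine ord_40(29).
Powers of 29 mod 40: 29^1≡29, 29^2≡1. ord_40(29) = 2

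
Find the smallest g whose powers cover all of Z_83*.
g = 2. Powers: [2, 4, 8, 16, 32, 64, ...] generates all 82 non-zero residues.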